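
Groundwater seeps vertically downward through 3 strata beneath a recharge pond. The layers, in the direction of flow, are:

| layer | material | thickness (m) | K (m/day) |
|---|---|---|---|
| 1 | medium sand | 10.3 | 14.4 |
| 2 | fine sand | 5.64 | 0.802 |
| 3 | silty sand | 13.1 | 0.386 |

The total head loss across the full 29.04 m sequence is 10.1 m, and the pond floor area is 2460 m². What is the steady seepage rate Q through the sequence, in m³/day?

Flow is perpendicular to layering, so the layers act in series and the equivalent K is the thickness-weighted harmonic mean.
Total thickness L = 10.3 + 5.64 + 13.1 = 29.04 m.
Σ(b_i/K_i) = 10.3/14.4 + 5.64/0.802 + 13.1/0.386 = 41.69 d.
K_eq = L / Σ(b_i/K_i) = 29.04 / 41.69 = 0.6966 m/day.
Q = K_eq · A · (Δh/L) = 0.6966 × 2460 × (10.1/29.04) = 596.0 m³/day.

596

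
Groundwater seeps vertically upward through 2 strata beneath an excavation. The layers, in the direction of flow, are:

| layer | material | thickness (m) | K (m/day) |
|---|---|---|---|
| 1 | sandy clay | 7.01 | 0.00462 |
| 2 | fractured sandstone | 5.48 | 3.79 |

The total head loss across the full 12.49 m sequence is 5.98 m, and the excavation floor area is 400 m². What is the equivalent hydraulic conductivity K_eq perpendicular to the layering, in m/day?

Flow is perpendicular to layering, so the layers act in series and the equivalent K is the thickness-weighted harmonic mean.
Total thickness L = 7.01 + 5.48 = 12.49 m.
Σ(b_i/K_i) = 7.01/0.00462 + 5.48/3.79 = 1519 d.
K_eq = L / Σ(b_i/K_i) = 12.49 / 1519 = 0.008224 m/day.

0.00822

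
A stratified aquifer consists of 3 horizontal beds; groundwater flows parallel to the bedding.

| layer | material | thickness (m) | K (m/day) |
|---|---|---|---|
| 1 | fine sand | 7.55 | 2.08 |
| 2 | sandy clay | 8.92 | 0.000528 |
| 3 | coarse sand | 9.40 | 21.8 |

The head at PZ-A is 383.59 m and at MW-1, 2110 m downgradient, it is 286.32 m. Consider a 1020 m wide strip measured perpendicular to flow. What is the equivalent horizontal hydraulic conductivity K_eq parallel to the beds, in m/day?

8.53

Flow is parallel to layering, so each bed carries its own Darcy discharge and the transmissivities add.
Σ(K_i·b_i) = 2.08×7.55 + 0.000528×8.92 + 21.8×9.40 = 220.6 m²/day.
Total thickness b = 25.87 m, so K_eq = Σ(K_i·b_i)/b = 8.528 m/day.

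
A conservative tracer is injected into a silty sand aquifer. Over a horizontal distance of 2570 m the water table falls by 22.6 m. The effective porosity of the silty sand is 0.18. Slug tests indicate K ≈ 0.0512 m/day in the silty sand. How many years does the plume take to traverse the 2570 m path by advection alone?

2810

Hydraulic gradient i = Δh / L = 22.6 / 2570 = 0.008794.
Darcy flux q = K · i = 0.05120 × 0.008794 = 0.0004502 m/day.
Seepage velocity v = q / n_e = 0.0004502 / 0.18 = 0.002501 m/day.
Travel time t = L / v = 2570 / 0.002501 = 1.027e+06 days = 2813 years.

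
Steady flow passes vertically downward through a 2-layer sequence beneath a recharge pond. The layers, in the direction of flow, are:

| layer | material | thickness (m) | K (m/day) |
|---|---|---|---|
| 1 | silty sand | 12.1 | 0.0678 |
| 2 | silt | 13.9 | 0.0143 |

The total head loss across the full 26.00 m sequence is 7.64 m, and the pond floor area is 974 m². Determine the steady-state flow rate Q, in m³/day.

Flow is perpendicular to layering, so the layers act in series and the equivalent K is the thickness-weighted harmonic mean.
Total thickness L = 12.1 + 13.9 = 26.00 m.
Σ(b_i/K_i) = 12.1/0.0678 + 13.9/0.0143 = 1150 d.
K_eq = L / Σ(b_i/K_i) = 26.00 / 1150 = 0.02260 m/day.
Q = K_eq · A · (Δh/L) = 0.02260 × 974 × (7.64/26.00) = 6.468 m³/day.

6.47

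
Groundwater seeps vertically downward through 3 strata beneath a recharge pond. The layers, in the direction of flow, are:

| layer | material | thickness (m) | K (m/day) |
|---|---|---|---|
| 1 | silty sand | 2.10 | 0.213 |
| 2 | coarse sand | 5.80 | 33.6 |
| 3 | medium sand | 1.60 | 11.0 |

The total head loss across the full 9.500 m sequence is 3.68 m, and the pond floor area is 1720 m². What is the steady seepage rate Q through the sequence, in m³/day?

622

Flow is perpendicular to layering, so the layers act in series and the equivalent K is the thickness-weighted harmonic mean.
Total thickness L = 2.10 + 5.80 + 1.60 = 9.500 m.
Σ(b_i/K_i) = 2.10/0.213 + 5.80/33.6 + 1.60/11.0 = 10.18 d.
K_eq = L / Σ(b_i/K_i) = 9.500 / 10.18 = 0.9335 m/day.
Q = K_eq · A · (Δh/L) = 0.9335 × 1720 × (3.68/9.500) = 621.9 m³/day.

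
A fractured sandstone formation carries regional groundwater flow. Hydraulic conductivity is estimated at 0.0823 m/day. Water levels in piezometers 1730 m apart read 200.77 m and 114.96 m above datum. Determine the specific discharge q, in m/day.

Hydraulic gradient i = (200.77 − 114.96) / 1730 = 85.81 / 1730 = 0.04960.
Specific discharge q = K · i = 0.08230 × 0.04960 = 0.004082 m/day.

0.00408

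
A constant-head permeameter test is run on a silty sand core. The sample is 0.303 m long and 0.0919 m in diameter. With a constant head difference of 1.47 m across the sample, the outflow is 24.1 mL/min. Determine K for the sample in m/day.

1.08

Cross-sectional area A = π·(d/2)² = π × (0.0919/2)² = 0.006633 m².
Convert discharge: 24.1 mL/min = 4.017e-07 m³/s.
Darcy's law rearranged: K = Q·L / (A·Δh) = 4.017e-07 × 0.303 / (0.006633 × 1.47) = 1.248e-05 m/s = 1.078 m/day.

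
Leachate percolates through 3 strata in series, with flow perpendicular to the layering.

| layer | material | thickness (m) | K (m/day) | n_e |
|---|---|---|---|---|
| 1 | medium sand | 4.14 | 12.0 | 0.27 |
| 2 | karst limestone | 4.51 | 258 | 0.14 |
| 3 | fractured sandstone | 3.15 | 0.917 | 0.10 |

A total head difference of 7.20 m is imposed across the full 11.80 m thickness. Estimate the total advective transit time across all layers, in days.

With flow normal to the layers, continuity requires the same specific discharge q through every layer.
Σ(b_i/K_i) = 4.14/12.0 + 4.51/258 + 3.15/0.917 = 3.798 d.
q = Δh / Σ(b_i/K_i) = 7.20 / 3.798 = 1.896 m/day.
In each layer the seepage velocity is v_i = q/n_i, so the layer transit time is t_i = b_i·n_i / q:
  layer 1 (medium sand): t_1 = 4.14 × 0.27 / 1.896 = 0.5896 d
  layer 2 (karst limestone): t_2 = 4.51 × 0.14 / 1.896 = 0.3330 d
  layer 3 (fractured sandstone): t_3 = 3.15 × 0.10 / 1.896 = 0.1661 d
Total t = Σ t_i = 1.089 days.

1.09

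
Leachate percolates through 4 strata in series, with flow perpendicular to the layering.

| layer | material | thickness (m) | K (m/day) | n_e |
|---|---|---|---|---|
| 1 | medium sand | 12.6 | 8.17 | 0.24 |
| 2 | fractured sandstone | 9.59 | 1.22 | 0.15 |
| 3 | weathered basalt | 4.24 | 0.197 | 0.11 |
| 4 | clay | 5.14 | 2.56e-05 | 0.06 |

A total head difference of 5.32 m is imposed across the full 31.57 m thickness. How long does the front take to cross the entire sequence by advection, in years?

541

With flow normal to the layers, continuity requires the same specific discharge q through every layer.
Σ(b_i/K_i) = 12.6/8.17 + 9.59/1.22 + 4.24/0.197 + 5.14/2.56e-05 = 2.008e+05 d.
q = Δh / Σ(b_i/K_i) = 5.32 / 2.008e+05 = 2.649e-05 m/day.
In each layer the seepage velocity is v_i = q/n_i, so the layer transit time is t_i = b_i·n_i / q:
  layer 1 (medium sand): t_1 = 12.6 × 0.24 / 2.649e-05 = 1.141e+05 d
  layer 2 (fractured sandstone): t_2 = 9.59 × 0.15 / 2.649e-05 = 54299 d
  layer 3 (weathered basalt): t_3 = 4.24 × 0.11 / 2.649e-05 = 17605 d
  layer 4 (clay): t_4 = 5.14 × 0.06 / 2.649e-05 = 11641 d
Total t = Σ t_i = 1.977e+05 days = 541.2 years.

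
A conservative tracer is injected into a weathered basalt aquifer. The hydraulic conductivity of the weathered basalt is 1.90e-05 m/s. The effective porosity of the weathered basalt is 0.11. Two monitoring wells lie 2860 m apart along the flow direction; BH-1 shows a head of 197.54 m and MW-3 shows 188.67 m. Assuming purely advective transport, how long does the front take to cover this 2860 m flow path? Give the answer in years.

169

Convert K: 1.90e-05 m/s × 86400 = 1.642 m/day.
Hydraulic gradient i = (197.54 − 188.67) / 2860 = 8.87 / 2860 = 0.003101.
Darcy flux q = K · i = 1.642 × 0.003101 = 0.005091 m/day.
Seepage velocity v = q / n_e = 0.005091 / 0.11 = 0.04628 m/day.
Travel time t = L / v = 2860 / 0.04628 = 61792 days = 169.2 years.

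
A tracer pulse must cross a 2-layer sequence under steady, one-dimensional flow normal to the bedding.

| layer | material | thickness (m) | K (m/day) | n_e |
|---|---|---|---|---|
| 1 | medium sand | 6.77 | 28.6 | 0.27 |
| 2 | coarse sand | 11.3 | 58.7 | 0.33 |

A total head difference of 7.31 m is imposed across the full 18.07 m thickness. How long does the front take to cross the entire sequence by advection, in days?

0.326

With flow normal to the layers, continuity requires the same specific discharge q through every layer.
Σ(b_i/K_i) = 6.77/28.6 + 11.3/58.7 = 0.4292 d.
q = Δh / Σ(b_i/K_i) = 7.31 / 0.4292 = 17.03 m/day.
In each layer the seepage velocity is v_i = q/n_i, so the layer transit time is t_i = b_i·n_i / q:
  layer 1 (medium sand): t_1 = 6.77 × 0.27 / 17.03 = 0.1073 d
  layer 2 (coarse sand): t_2 = 11.3 × 0.33 / 17.03 = 0.2190 d
Total t = Σ t_i = 0.3263 days.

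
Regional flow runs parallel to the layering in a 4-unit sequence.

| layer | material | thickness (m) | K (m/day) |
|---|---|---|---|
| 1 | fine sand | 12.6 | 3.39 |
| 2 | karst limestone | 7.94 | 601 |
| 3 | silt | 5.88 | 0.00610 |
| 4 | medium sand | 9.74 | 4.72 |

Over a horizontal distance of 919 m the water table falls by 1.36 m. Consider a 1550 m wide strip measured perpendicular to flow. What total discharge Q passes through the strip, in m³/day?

11100

Flow is parallel to layering, so each bed carries its own Darcy discharge and the transmissivities add.
Σ(K_i·b_i) = 3.39×12.6 + 601×7.94 + 0.00610×5.88 + 4.72×9.74 = 4861 m²/day.
Hydraulic gradient i = Δh / L = 1.36 / 919 = 0.001480.
Q = Σ(K_i·b_i) · W · i = 4861 × 1550 × 0.001480 = 11149 m³/day.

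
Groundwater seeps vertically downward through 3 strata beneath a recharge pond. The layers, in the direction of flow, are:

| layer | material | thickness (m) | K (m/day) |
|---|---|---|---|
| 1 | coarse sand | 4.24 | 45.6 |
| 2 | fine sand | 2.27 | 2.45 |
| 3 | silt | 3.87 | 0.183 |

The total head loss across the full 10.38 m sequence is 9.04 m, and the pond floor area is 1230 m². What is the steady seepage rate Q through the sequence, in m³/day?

Flow is perpendicular to layering, so the layers act in series and the equivalent K is the thickness-weighted harmonic mean.
Total thickness L = 4.24 + 2.27 + 3.87 = 10.38 m.
Σ(b_i/K_i) = 4.24/45.6 + 2.27/2.45 + 3.87/0.183 = 22.17 d.
K_eq = L / Σ(b_i/K_i) = 10.38 / 22.17 = 0.4683 m/day.
Q = K_eq · A · (Δh/L) = 0.4683 × 1230 × (9.04/10.38) = 501.6 m³/day.

502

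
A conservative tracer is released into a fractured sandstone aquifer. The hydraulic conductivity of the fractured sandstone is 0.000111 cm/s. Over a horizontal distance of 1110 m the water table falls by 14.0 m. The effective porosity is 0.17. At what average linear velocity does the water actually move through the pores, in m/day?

0.00712

Convert K: 0.000111 cm/s × 864 = 0.09590 m/day.
Hydraulic gradient i = Δh / L = 14.0 / 1110 = 0.01261.
Darcy flux q = K · i = 0.09590 × 0.01261 = 0.001210 m/day.
Seepage velocity v = q / n_e = 0.001210 / 0.17 = 0.007115 m/day.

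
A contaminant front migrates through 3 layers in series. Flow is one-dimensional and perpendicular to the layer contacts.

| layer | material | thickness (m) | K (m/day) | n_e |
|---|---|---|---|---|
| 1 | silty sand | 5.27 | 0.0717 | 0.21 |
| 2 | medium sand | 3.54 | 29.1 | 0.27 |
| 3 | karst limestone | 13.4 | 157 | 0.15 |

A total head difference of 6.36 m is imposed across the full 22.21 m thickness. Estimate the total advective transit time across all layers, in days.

With flow normal to the layers, continuity requires the same specific discharge q through every layer.
Σ(b_i/K_i) = 5.27/0.0717 + 3.54/29.1 + 13.4/157 = 73.71 d.
q = Δh / Σ(b_i/K_i) = 6.36 / 73.71 = 0.08629 m/day.
In each layer the seepage velocity is v_i = q/n_i, so the layer transit time is t_i = b_i·n_i / q:
  layer 1 (silty sand): t_1 = 5.27 × 0.21 / 0.08629 = 12.83 d
  layer 2 (medium sand): t_2 = 3.54 × 0.27 / 0.08629 = 11.08 d
  layer 3 (karst limestone): t_3 = 13.4 × 0.15 / 0.08629 = 23.29 d
Total t = Σ t_i = 47.20 days.

47.2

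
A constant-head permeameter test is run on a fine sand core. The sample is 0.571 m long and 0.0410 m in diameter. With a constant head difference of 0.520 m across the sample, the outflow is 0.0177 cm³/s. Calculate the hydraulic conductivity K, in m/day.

Cross-sectional area A = π·(d/2)² = π × (0.0410/2)² = 0.001320 m².
Convert discharge: 0.0177 cm³/s = 1.770e-08 m³/s.
Darcy's law rearranged: K = Q·L / (A·Δh) = 1.770e-08 × 0.571 / (0.001320 × 0.520) = 1.472e-05 m/s = 1.272 m/day.

1.27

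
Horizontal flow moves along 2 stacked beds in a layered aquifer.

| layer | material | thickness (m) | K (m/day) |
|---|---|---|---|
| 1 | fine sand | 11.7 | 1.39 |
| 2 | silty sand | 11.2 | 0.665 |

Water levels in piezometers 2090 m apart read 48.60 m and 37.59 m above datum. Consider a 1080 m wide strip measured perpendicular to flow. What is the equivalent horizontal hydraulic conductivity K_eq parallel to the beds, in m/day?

1.04

Flow is parallel to layering, so each bed carries its own Darcy discharge and the transmissivities add.
Σ(K_i·b_i) = 1.39×11.7 + 0.665×11.2 = 23.71 m²/day.
Total thickness b = 22.90 m, so K_eq = Σ(K_i·b_i)/b = 1.035 m/day.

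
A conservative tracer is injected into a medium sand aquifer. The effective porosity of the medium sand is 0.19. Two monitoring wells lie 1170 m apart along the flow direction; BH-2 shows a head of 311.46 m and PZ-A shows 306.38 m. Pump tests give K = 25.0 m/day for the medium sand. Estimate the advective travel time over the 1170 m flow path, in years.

Hydraulic gradient i = (311.46 − 306.38) / 1170 = 5.08 / 1170 = 0.004342.
Darcy flux q = K · i = 25.00 × 0.004342 = 0.1085 m/day.
Seepage velocity v = q / n_e = 0.1085 / 0.19 = 0.5713 m/day.
Travel time t = L / v = 1170 / 0.5713 = 2048 days = 5.607 years.

5.61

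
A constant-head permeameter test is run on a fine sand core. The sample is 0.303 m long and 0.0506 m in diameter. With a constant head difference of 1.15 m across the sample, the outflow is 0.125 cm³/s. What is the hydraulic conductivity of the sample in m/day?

1.42

Cross-sectional area A = π·(d/2)² = π × (0.0506/2)² = 0.002011 m².
Convert discharge: 0.125 cm³/s = 1.250e-07 m³/s.
Darcy's law rearranged: K = Q·L / (A·Δh) = 1.250e-07 × 0.303 / (0.002011 × 1.15) = 1.638e-05 m/s = 1.415 m/day.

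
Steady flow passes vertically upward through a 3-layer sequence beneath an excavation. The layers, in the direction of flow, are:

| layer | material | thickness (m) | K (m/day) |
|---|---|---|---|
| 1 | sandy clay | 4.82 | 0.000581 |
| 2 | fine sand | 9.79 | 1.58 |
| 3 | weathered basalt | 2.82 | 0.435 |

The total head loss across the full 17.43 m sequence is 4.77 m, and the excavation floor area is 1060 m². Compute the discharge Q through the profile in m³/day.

0.609

Flow is perpendicular to layering, so the layers act in series and the equivalent K is the thickness-weighted harmonic mean.
Total thickness L = 4.82 + 9.79 + 2.82 = 17.43 m.
Σ(b_i/K_i) = 4.82/0.000581 + 9.79/1.58 + 2.82/0.435 = 8309 d.
K_eq = L / Σ(b_i/K_i) = 17.43 / 8309 = 0.002098 m/day.
Q = K_eq · A · (Δh/L) = 0.002098 × 1060 × (4.77/17.43) = 0.6085 m³/day.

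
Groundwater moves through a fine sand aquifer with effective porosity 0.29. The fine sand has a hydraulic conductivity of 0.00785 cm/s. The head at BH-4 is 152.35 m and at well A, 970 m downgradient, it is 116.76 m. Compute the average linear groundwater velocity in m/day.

Convert K: 0.00785 cm/s × 864 = 6.782 m/day.
Hydraulic gradient i = (152.35 − 116.76) / 970 = 35.59 / 970 = 0.03669.
Darcy flux q = K · i = 6.782 × 0.03669 = 0.2489 m/day.
Seepage velocity v = q / n_e = 0.2489 / 0.29 = 0.8581 m/day.

0.858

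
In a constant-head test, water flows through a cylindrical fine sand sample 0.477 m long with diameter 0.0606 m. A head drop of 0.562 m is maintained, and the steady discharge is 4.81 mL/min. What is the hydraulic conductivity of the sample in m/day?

2.04

Cross-sectional area A = π·(d/2)² = π × (0.0606/2)² = 0.002884 m².
Convert discharge: 4.81 mL/min = 8.017e-08 m³/s.
Darcy's law rearranged: K = Q·L / (A·Δh) = 8.017e-08 × 0.477 / (0.002884 × 0.562) = 2.359e-05 m/s = 2.038 m/day.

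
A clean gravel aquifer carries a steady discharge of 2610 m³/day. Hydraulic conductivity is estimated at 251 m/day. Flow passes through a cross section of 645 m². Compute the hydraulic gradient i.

0.0161

From Q = K·A·i, i = Q / (K·A) = 2610 / (251.0 × 645.0) = 0.01612.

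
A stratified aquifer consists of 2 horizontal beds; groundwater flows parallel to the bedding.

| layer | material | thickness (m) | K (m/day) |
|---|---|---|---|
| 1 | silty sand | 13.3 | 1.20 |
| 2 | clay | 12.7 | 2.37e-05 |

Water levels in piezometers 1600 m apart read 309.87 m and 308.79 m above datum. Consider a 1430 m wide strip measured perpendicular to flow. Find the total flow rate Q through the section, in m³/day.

15.4

Flow is parallel to layering, so each bed carries its own Darcy discharge and the transmissivities add.
Σ(K_i·b_i) = 1.20×13.3 + 2.37e-05×12.7 = 15.96 m²/day.
Hydraulic gradient i = (309.87 − 308.79) / 1600 = 1.08 / 1600 = 0.0006750.
Q = Σ(K_i·b_i) · W · i = 15.96 × 1430 × 0.0006750 = 15.41 m³/day.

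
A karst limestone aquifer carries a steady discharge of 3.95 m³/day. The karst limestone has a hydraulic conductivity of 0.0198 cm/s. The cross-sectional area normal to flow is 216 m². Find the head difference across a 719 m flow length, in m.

Convert K: 0.0198 cm/s × 864 = 17.11 m/day.
From Q = K·A·i, i = Q / (K·A) = 3.95 / (17.11 × 216.0) = 0.001069.
Head loss Δh = i · L = 0.001069 × 719 = 0.7686 m.

0.769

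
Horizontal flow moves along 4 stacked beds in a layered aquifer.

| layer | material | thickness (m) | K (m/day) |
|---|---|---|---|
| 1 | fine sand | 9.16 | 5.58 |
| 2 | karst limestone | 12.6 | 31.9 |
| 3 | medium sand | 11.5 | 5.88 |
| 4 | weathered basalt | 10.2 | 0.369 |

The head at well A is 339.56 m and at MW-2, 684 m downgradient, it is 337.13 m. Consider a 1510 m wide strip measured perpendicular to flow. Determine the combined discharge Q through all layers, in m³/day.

2810

Flow is parallel to layering, so each bed carries its own Darcy discharge and the transmissivities add.
Σ(K_i·b_i) = 5.58×9.16 + 31.9×12.6 + 5.88×11.5 + 0.369×10.2 = 524.4 m²/day.
Hydraulic gradient i = (339.56 − 337.13) / 684 = 2.43 / 684 = 0.003553.
Q = Σ(K_i·b_i) · W · i = 524.4 × 1510 × 0.003553 = 2813 m³/day.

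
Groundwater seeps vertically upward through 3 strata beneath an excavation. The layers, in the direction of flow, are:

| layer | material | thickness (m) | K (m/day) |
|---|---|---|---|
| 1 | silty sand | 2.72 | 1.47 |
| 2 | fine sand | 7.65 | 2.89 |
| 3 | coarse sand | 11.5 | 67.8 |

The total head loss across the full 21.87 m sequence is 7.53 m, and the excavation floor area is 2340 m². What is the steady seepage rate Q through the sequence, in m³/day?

Flow is perpendicular to layering, so the layers act in series and the equivalent K is the thickness-weighted harmonic mean.
Total thickness L = 2.72 + 7.65 + 11.5 = 21.87 m.
Σ(b_i/K_i) = 2.72/1.47 + 7.65/2.89 + 11.5/67.8 = 4.667 d.
K_eq = L / Σ(b_i/K_i) = 21.87 / 4.667 = 4.686 m/day.
Q = K_eq · A · (Δh/L) = 4.686 × 2340 × (7.53/21.87) = 3775 m³/day.

3780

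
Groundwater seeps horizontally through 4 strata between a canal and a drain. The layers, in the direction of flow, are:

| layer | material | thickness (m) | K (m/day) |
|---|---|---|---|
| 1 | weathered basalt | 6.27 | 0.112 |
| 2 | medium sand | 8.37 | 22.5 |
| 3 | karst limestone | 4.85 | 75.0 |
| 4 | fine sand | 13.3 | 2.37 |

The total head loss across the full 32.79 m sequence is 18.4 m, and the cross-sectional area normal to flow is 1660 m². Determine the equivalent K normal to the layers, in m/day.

0.529

Flow is perpendicular to layering, so the layers act in series and the equivalent K is the thickness-weighted harmonic mean.
Total thickness L = 6.27 + 8.37 + 4.85 + 13.3 = 32.79 m.
Σ(b_i/K_i) = 6.27/0.112 + 8.37/22.5 + 4.85/75.0 + 13.3/2.37 = 62.03 d.
K_eq = L / Σ(b_i/K_i) = 32.79 / 62.03 = 0.5286 m/day.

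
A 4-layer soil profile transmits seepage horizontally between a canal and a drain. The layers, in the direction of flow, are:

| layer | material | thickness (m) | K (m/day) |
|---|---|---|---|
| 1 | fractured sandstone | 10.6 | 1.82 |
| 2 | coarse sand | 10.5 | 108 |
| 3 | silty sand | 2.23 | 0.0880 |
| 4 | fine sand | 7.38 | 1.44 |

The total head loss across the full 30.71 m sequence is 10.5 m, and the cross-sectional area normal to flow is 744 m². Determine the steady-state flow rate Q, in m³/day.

Flow is perpendicular to layering, so the layers act in series and the equivalent K is the thickness-weighted harmonic mean.
Total thickness L = 10.6 + 10.5 + 2.23 + 7.38 = 30.71 m.
Σ(b_i/K_i) = 10.6/1.82 + 10.5/108 + 2.23/0.0880 + 7.38/1.44 = 36.39 d.
K_eq = L / Σ(b_i/K_i) = 30.71 / 36.39 = 0.8440 m/day.
Q = K_eq · A · (Δh/L) = 0.8440 × 744 × (10.5/30.71) = 214.7 m³/day.

215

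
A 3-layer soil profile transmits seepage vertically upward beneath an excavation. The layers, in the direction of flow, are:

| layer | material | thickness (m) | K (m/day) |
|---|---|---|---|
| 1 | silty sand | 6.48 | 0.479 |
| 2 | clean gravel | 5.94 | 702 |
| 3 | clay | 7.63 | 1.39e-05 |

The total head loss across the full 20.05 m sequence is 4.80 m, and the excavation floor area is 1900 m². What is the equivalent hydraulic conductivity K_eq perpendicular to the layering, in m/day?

3.65e-05

Flow is perpendicular to layering, so the layers act in series and the equivalent K is the thickness-weighted harmonic mean.
Total thickness L = 6.48 + 5.94 + 7.63 = 20.05 m.
Σ(b_i/K_i) = 6.48/0.479 + 5.94/702 + 7.63/1.39e-05 = 5.489e+05 d.
K_eq = L / Σ(b_i/K_i) = 20.05 / 5.489e+05 = 3.653e-05 m/day.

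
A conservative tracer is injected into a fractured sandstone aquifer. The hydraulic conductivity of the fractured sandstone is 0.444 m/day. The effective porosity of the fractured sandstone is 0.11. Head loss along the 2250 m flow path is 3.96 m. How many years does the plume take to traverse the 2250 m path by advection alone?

Hydraulic gradient i = Δh / L = 3.96 / 2250 = 0.001760.
Darcy flux q = K · i = 0.4440 × 0.001760 = 0.0007814 m/day.
Seepage velocity v = q / n_e = 0.0007814 / 0.11 = 0.007104 m/day.
Travel time t = L / v = 2250 / 0.007104 = 3.167e+05 days = 867.1 years.

867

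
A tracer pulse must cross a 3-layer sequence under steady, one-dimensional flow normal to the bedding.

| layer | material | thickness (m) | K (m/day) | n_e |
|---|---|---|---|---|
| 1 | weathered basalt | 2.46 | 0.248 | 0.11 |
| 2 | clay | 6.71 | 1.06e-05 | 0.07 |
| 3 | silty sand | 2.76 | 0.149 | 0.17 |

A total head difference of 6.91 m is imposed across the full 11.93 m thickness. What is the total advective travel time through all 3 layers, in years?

303

With flow normal to the layers, continuity requires the same specific discharge q through every layer.
Σ(b_i/K_i) = 2.46/0.248 + 6.71/1.06e-05 + 2.76/0.149 = 6.330e+05 d.
q = Δh / Σ(b_i/K_i) = 6.91 / 6.330e+05 = 1.092e-05 m/day.
In each layer the seepage velocity is v_i = q/n_i, so the layer transit time is t_i = b_i·n_i / q:
  layer 1 (weathered basalt): t_1 = 2.46 × 0.11 / 1.092e-05 = 24791 d
  layer 2 (clay): t_2 = 6.71 × 0.07 / 1.092e-05 = 43031 d
  layer 3 (silty sand): t_3 = 2.76 × 0.17 / 1.092e-05 = 42985 d
Total t = Σ t_i = 1.108e+05 days = 303.4 years.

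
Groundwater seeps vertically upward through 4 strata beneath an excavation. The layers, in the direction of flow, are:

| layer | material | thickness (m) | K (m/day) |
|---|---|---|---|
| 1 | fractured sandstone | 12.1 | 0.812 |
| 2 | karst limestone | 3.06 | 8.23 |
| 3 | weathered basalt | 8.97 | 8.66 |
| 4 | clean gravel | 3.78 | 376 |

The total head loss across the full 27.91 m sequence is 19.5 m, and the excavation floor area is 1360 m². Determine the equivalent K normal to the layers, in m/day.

Flow is perpendicular to layering, so the layers act in series and the equivalent K is the thickness-weighted harmonic mean.
Total thickness L = 12.1 + 3.06 + 8.97 + 3.78 = 27.91 m.
Σ(b_i/K_i) = 12.1/0.812 + 3.06/8.23 + 8.97/8.66 + 3.78/376 = 16.32 d.
K_eq = L / Σ(b_i/K_i) = 27.91 / 16.32 = 1.710 m/day.

1.71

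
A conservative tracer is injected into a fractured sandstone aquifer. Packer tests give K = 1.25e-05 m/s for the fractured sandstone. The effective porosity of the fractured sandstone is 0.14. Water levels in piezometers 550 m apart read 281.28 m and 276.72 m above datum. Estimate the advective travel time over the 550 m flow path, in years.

23.5

Convert K: 1.25e-05 m/s × 86400 = 1.080 m/day.
Hydraulic gradient i = (281.28 − 276.72) / 550 = 4.56 / 550 = 0.008291.
Darcy flux q = K · i = 1.080 × 0.008291 = 0.008954 m/day.
Seepage velocity v = q / n_e = 0.008954 / 0.14 = 0.06396 m/day.
Travel time t = L / v = 550 / 0.06396 = 8599 days = 23.54 years.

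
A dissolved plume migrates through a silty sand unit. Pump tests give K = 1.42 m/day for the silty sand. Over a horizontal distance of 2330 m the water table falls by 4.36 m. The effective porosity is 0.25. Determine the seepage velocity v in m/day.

Hydraulic gradient i = Δh / L = 4.36 / 2330 = 0.001871.
Darcy flux q = K · i = 1.420 × 0.001871 = 0.002657 m/day.
Seepage velocity v = q / n_e = 0.002657 / 0.25 = 0.01063 m/day.

0.0106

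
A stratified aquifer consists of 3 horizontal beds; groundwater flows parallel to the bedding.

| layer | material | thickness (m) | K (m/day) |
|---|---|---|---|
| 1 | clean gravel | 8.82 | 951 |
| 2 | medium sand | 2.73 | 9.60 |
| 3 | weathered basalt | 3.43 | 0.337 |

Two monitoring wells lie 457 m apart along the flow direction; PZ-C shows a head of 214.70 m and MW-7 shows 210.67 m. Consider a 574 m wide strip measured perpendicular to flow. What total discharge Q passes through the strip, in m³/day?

42600

Flow is parallel to layering, so each bed carries its own Darcy discharge and the transmissivities add.
Σ(K_i·b_i) = 951×8.82 + 9.60×2.73 + 0.337×3.43 = 8415 m²/day.
Hydraulic gradient i = (214.70 − 210.67) / 457 = 4.03 / 457 = 0.008818.
Q = Σ(K_i·b_i) · W · i = 8415 × 574 × 0.008818 = 42596 m³/day.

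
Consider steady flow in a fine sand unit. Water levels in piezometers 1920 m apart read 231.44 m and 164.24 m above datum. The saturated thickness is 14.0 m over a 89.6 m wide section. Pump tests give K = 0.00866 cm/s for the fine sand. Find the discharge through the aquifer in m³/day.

Convert K: 0.00866 cm/s × 864 = 7.482 m/day.
Cross-sectional area A = 89.6 × 14.0 = 1254 m².
Hydraulic gradient i = (231.44 − 164.24) / 1920 = 67.2 / 1920 = 0.03500.
Darcy's law: Q = K · A · i = 7.482 × 1254 × 0.03500 = 328.5 m³/day.

329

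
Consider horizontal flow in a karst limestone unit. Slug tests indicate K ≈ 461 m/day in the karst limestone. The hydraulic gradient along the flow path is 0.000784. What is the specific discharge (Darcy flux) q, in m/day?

Hydraulic gradient i = 0.000784.
Specific discharge q = K · i = 461.0 × 0.0007840 = 0.3614 m/day.

0.361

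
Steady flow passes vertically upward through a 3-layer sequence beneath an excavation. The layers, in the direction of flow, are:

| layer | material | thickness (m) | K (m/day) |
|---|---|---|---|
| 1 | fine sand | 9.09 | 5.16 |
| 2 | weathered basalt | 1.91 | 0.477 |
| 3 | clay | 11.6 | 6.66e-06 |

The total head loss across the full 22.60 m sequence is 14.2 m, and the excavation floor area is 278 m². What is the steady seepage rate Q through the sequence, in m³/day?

Flow is perpendicular to layering, so the layers act in series and the equivalent K is the thickness-weighted harmonic mean.
Total thickness L = 9.09 + 1.91 + 11.6 = 22.60 m.
Σ(b_i/K_i) = 9.09/5.16 + 1.91/0.477 + 11.6/6.66e-06 = 1.742e+06 d.
K_eq = L / Σ(b_i/K_i) = 22.60 / 1.742e+06 = 1.298e-05 m/day.
Q = K_eq · A · (Δh/L) = 1.298e-05 × 278 × (14.2/22.60) = 0.002266 m³/day.

0.00227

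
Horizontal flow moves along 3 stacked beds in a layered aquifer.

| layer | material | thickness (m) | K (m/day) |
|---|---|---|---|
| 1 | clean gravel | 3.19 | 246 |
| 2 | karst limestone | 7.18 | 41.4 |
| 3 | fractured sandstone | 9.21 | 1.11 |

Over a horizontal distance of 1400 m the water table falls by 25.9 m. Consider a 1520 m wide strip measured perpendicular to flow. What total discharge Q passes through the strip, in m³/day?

Flow is parallel to layering, so each bed carries its own Darcy discharge and the transmissivities add.
Σ(K_i·b_i) = 246×3.19 + 41.4×7.18 + 1.11×9.21 = 1092 m²/day.
Hydraulic gradient i = Δh / L = 25.9 / 1400 = 0.01850.
Q = Σ(K_i·b_i) · W · i = 1092 × 1520 × 0.01850 = 30713 m³/day.

30700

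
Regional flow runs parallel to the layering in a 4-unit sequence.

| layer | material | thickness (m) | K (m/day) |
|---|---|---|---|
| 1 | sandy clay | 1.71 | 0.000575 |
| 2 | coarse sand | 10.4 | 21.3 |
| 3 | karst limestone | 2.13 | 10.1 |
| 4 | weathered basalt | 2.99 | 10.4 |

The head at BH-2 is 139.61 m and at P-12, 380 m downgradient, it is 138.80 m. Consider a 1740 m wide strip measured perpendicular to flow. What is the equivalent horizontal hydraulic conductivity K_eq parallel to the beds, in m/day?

Flow is parallel to layering, so each bed carries its own Darcy discharge and the transmissivities add.
Σ(K_i·b_i) = 0.000575×1.71 + 21.3×10.4 + 10.1×2.13 + 10.4×2.99 = 274.1 m²/day.
Total thickness b = 17.23 m, so K_eq = Σ(K_i·b_i)/b = 15.91 m/day.

15.9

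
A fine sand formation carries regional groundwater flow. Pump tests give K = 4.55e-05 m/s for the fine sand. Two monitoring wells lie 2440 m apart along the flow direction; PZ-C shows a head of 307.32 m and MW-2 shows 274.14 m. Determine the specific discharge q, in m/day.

Convert K: 4.55e-05 m/s × 86400 = 3.931 m/day.
Hydraulic gradient i = (307.32 − 274.14) / 2440 = 33.18 / 2440 = 0.01360.
Specific discharge q = K · i = 3.931 × 0.01360 = 0.05346 m/day.

0.0535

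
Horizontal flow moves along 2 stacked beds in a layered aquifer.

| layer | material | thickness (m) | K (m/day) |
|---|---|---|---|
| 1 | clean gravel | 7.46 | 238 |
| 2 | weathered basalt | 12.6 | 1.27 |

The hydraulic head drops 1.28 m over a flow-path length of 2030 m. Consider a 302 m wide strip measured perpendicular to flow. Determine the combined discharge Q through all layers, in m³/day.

341

Flow is parallel to layering, so each bed carries its own Darcy discharge and the transmissivities add.
Σ(K_i·b_i) = 238×7.46 + 1.27×12.6 = 1791 m²/day.
Hydraulic gradient i = Δh / L = 1.28 / 2030 = 0.0006305.
Q = Σ(K_i·b_i) · W · i = 1791 × 302 × 0.0006305 = 341.1 m³/day.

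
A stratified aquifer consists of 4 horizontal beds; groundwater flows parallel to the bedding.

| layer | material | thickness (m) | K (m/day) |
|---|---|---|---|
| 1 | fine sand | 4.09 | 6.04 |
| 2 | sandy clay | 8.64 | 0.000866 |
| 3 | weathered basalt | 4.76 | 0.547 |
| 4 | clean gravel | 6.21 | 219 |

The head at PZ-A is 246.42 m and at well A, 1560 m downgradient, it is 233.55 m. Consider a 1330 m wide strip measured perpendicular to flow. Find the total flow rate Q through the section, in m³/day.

15200

Flow is parallel to layering, so each bed carries its own Darcy discharge and the transmissivities add.
Σ(K_i·b_i) = 6.04×4.09 + 0.000866×8.64 + 0.547×4.76 + 219×6.21 = 1387 m²/day.
Hydraulic gradient i = (246.42 − 233.55) / 1560 = 12.87 / 1560 = 0.008250.
Q = Σ(K_i·b_i) · W · i = 1387 × 1330 × 0.008250 = 15222 m³/day.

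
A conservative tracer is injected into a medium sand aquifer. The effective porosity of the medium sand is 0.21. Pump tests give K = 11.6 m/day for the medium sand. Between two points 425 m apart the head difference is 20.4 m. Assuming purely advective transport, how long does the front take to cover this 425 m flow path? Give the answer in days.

160

Hydraulic gradient i = Δh / L = 20.4 / 425 = 0.04800.
Darcy flux q = K · i = 11.60 × 0.04800 = 0.5568 m/day.
Seepage velocity v = q / n_e = 0.5568 / 0.21 = 2.651 m/day.
Travel time t = L / v = 425 / 2.651 = 160.3 days.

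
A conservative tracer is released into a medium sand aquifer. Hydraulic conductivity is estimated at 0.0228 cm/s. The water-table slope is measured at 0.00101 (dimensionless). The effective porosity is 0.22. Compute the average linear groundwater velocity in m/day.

Convert K: 0.0228 cm/s × 864 = 19.70 m/day.
Hydraulic gradient i = 0.00101.
Darcy flux q = K · i = 19.70 × 0.001010 = 0.01990 m/day.
Seepage velocity v = q / n_e = 0.01990 / 0.22 = 0.09044 m/day.

0.0904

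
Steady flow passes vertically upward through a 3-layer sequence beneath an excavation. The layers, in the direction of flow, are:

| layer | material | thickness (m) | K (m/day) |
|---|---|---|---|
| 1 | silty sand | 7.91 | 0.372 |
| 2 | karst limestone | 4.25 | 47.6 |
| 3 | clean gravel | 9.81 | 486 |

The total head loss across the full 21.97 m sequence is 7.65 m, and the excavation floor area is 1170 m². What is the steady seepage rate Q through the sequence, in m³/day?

Flow is perpendicular to layering, so the layers act in series and the equivalent K is the thickness-weighted harmonic mean.
Total thickness L = 7.91 + 4.25 + 9.81 = 21.97 m.
Σ(b_i/K_i) = 7.91/0.372 + 4.25/47.6 + 9.81/486 = 21.37 d.
K_eq = L / Σ(b_i/K_i) = 21.97 / 21.37 = 1.028 m/day.
Q = K_eq · A · (Δh/L) = 1.028 × 1170 × (7.65/21.97) = 418.8 m³/day.

419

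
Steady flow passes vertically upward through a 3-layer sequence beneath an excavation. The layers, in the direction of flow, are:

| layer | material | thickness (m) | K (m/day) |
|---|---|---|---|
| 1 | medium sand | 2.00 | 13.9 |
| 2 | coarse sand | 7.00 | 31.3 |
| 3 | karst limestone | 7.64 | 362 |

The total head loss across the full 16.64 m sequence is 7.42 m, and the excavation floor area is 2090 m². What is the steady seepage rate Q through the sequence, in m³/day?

39900

Flow is perpendicular to layering, so the layers act in series and the equivalent K is the thickness-weighted harmonic mean.
Total thickness L = 2.00 + 7.00 + 7.64 = 16.64 m.
Σ(b_i/K_i) = 2.00/13.9 + 7.00/31.3 + 7.64/362 = 0.3886 d.
K_eq = L / Σ(b_i/K_i) = 16.64 / 0.3886 = 42.82 m/day.
Q = K_eq · A · (Δh/L) = 42.82 × 2090 × (7.42/16.64) = 39904 m³/day.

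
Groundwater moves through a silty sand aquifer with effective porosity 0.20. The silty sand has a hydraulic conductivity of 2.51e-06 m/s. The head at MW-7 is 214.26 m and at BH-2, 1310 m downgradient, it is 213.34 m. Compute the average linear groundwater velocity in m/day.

0.000762

Convert K: 2.51e-06 m/s × 86400 = 0.2169 m/day.
Hydraulic gradient i = (214.26 − 213.34) / 1310 = 0.92 / 1310 = 0.0007023.
Darcy flux q = K · i = 0.2169 × 0.0007023 = 0.0001523 m/day.
Seepage velocity v = q / n_e = 0.0001523 / 0.20 = 0.0007615 m/day.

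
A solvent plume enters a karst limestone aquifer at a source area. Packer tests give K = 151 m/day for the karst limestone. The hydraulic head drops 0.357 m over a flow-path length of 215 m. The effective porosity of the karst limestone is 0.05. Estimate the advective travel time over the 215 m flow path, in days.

42.9

Hydraulic gradient i = Δh / L = 0.357 / 215 = 0.001660.
Darcy flux q = K · i = 151.0 × 0.001660 = 0.2507 m/day.
Seepage velocity v = q / n_e = 0.2507 / 0.05 = 5.015 m/day.
Travel time t = L / v = 215 / 5.015 = 42.87 days.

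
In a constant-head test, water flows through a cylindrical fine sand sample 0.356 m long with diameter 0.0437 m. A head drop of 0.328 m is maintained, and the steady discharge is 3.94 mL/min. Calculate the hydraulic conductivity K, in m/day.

Cross-sectional area A = π·(d/2)² = π × (0.0437/2)² = 0.001500 m².
Convert discharge: 3.94 mL/min = 6.567e-08 m³/s.
Darcy's law rearranged: K = Q·L / (A·Δh) = 6.567e-08 × 0.356 / (0.001500 × 0.328) = 4.752e-05 m/s = 4.106 m/day.

4.11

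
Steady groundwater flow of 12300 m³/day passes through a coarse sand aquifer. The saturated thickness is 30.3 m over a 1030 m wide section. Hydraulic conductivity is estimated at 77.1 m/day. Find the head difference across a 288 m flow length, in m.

Cross-sectional area A = 1030 × 30.3 = 31209 m².
From Q = K·A·i, i = Q / (K·A) = 12300 / (77.10 × 31209) = 0.005112.
Head loss Δh = i · L = 0.005112 × 288 = 1.472 m.

1.47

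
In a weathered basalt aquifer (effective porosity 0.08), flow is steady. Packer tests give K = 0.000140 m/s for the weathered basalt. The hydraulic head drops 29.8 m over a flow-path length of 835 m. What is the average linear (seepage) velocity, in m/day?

5.40

Convert K: 0.000140 m/s × 86400 = 12.10 m/day.
Hydraulic gradient i = Δh / L = 29.8 / 835 = 0.03569.
Darcy flux q = K · i = 12.10 × 0.03569 = 0.4317 m/day.
Seepage velocity v = q / n_e = 0.4317 / 0.08 = 5.396 m/day.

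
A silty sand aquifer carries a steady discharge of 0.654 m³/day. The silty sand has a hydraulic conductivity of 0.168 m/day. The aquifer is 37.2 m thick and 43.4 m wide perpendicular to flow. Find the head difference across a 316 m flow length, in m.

0.762

Cross-sectional area A = 43.4 × 37.2 = 1614 m².
From Q = K·A·i, i = Q / (K·A) = 0.654 / (0.1680 × 1614) = 0.002411.
Head loss Δh = i · L = 0.002411 × 316 = 0.7619 m.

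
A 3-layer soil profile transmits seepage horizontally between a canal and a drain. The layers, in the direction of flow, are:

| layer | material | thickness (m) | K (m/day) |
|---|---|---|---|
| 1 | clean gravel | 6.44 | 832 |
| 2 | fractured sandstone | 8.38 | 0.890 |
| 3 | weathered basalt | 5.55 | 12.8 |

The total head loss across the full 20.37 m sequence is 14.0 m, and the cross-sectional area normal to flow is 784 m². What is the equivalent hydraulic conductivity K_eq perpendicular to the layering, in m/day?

Flow is perpendicular to layering, so the layers act in series and the equivalent K is the thickness-weighted harmonic mean.
Total thickness L = 6.44 + 8.38 + 5.55 = 20.37 m.
Σ(b_i/K_i) = 6.44/832 + 8.38/0.890 + 5.55/12.8 = 9.857 d.
K_eq = L / Σ(b_i/K_i) = 20.37 / 9.857 = 2.067 m/day.

2.07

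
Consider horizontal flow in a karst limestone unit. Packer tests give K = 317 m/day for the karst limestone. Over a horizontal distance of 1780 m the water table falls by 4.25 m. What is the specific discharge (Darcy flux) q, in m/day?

0.757

Hydraulic gradient i = Δh / L = 4.25 / 1780 = 0.002388.
Specific discharge q = K · i = 317.0 × 0.002388 = 0.7569 m/day.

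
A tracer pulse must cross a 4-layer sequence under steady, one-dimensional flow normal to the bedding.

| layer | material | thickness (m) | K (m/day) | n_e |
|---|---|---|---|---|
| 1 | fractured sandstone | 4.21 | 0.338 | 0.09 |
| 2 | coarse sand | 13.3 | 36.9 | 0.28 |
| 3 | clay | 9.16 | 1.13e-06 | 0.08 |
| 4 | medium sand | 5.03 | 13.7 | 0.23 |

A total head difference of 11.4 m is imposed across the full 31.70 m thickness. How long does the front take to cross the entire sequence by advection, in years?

With flow normal to the layers, continuity requires the same specific discharge q through every layer.
Σ(b_i/K_i) = 4.21/0.338 + 13.3/36.9 + 9.16/1.13e-06 + 5.03/13.7 = 8.106e+06 d.
q = Δh / Σ(b_i/K_i) = 11.4 / 8.106e+06 = 1.406e-06 m/day.
In each layer the seepage velocity is v_i = q/n_i, so the layer transit time is t_i = b_i·n_i / q:
  layer 1 (fractured sandstone): t_1 = 4.21 × 0.09 / 1.406e-06 = 2.694e+05 d
  layer 2 (coarse sand): t_2 = 13.3 × 0.28 / 1.406e-06 = 2.648e+06 d
  layer 3 (clay): t_3 = 9.16 × 0.08 / 1.406e-06 = 5.211e+05 d
  layer 4 (medium sand): t_4 = 5.03 × 0.23 / 1.406e-06 = 8.226e+05 d
Total t = Σ t_i = 4.261e+06 days = 11666 years.

11700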